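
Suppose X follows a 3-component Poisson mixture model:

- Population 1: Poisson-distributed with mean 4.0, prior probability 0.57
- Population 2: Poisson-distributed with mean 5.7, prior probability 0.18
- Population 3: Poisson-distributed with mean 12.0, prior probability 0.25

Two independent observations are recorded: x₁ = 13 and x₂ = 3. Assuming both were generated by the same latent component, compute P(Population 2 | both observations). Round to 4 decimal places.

The responsibility of component k is π_k f_k(x) divided by Σ_j π_j f_j(x).
Since both observations come from the same component, the likelihood for component k is f_k(x₁)·f_k(x₂).
  p_1 = [0.000197388] × [0.195367] = 3.85631e-05
  p_2 = [0.00360259] × [0.103275] = 0.000372057
  p_3 = [0.10557] × [0.00176953] = 0.00018681
Unnormalised posteriors:
  π_1·p_1 = 0.57 × 3.85631e-05 = 2.1981e-05
  π_2·p_2 = 0.18 × 0.000372057 = 6.69702e-05
  π_3·p_3 = 0.25 × 0.00018681 = 4.67026e-05
Denominator: 2.1981e-05 + 6.69702e-05 + 4.67026e-05 = 0.000135654
P(Population 2 | x₁,x₂) ≈ 0.4937

0.4937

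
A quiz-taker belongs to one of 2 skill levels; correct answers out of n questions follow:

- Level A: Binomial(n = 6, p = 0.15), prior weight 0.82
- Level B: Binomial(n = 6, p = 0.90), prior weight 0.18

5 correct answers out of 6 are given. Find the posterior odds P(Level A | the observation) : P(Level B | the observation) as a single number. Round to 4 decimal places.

0.0050

The posterior odds equal the prior odds times the likelihood ratio: (π_i/π_j)·(f_i(x)/f_j(x)).
Component likelihoods at x = 5 correct answers out of 6:
  p_A = C(6,5)·0.15^5·0.85^1 = 6·7.59375e-05·0.85 = 0.000387281
  p_B = C(6,5)·0.90^5·0.10^1 = 6·0.59049·0.1 = 0.354294
0.000317571 / 0.0637729 ≈ 0.0050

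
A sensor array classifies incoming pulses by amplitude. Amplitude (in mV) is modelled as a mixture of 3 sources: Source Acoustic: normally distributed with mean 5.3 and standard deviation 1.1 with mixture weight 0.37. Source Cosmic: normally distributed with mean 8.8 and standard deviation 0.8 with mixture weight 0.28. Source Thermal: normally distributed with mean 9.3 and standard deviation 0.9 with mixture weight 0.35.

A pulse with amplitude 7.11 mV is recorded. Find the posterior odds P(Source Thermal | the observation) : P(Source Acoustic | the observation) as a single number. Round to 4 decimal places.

The posterior odds equal the prior odds times the likelihood ratio: (π_i/π_j)·(f_i(x)/f_j(x)).
Normal densities:
  L_Acoustic = (1/(1.1·√(2π)))·exp(−(7.11−5.3)²/(2·1.1²)) = 0.362675·exp(-1.35376) = 0.093667
  L_Cosmic = (1/(0.8·√(2π)))·exp(−(7.11−8.8)²/(2·0.8²)) = 0.498678·exp(-2.23133) = 0.0535509
  L_Thermal = (1/(0.9·√(2π)))·exp(−(7.11−9.3)²/(2·0.9²)) = 0.443269·exp(-2.96056) = 0.022957
Odds = (0.35/0.37) × (0.022957/0.093667) = 0.945946 × 0.245091 ≈ 0.2318

0.2318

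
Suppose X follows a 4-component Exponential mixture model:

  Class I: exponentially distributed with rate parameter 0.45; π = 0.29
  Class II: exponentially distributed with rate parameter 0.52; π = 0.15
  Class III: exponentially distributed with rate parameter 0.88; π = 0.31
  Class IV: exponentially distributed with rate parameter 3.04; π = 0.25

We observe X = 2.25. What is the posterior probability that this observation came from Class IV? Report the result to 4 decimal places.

0.0074

The responsibility of component k is w_k f_k(x) divided by Σ_j w_j f_j(x).
Exponential densities:
  f_I = 0.45·e^(−0.45·2.25) = 0.45·e^(−1.0125) = 0.163489
  f_II = 0.52·e^(−0.52·2.25) = 0.52·e^(−1.1700) = 0.161391
  f_III = 0.88·e^(−0.88·2.25) = 0.88·e^(−1.9800) = 0.121501
  f_IV = 3.04·e^(−3.04·2.25) = 3.04·e^(−6.8400) = 0.00325311
Weight by the priors:
  w_I·f_I = 0.29 × 0.163489 = 0.0474119
  w_II·f_II = 0.15 × 0.161391 = 0.0242086
  w_III·f_III = 0.31 × 0.121501 = 0.0376653
  w_IV·f_IV = 0.25 × 0.00325311 = 0.000813279
Evidence: 0.0474119 + 0.0242086 + 0.0376653 + 0.000813279 = 0.110099
Responsibility of Class IV: 0.000813279 / 0.110099 ≈ 0.0074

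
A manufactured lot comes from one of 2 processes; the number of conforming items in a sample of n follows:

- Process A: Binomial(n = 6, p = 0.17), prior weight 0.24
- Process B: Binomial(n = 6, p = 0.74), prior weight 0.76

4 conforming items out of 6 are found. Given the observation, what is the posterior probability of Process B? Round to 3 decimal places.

0.991

Posterior ∝ prior × likelihood, so P(k | x) ∝ π_k f_k(x); normalise over all components.
Binomial probabilities:
  p_A = 0.00863064
  p_B = 0.304064
Weight by the priors:
  π_A·p_A = 0.24 × 0.00863064 = 0.00207135
  π_B·p_B = 0.76 × 0.304064 = 0.231089
Evidence: 0.00207135 + 0.231089 = 0.23316
So the posterior for Process B is 0.231089 / 0.23316 ≈ 0.991.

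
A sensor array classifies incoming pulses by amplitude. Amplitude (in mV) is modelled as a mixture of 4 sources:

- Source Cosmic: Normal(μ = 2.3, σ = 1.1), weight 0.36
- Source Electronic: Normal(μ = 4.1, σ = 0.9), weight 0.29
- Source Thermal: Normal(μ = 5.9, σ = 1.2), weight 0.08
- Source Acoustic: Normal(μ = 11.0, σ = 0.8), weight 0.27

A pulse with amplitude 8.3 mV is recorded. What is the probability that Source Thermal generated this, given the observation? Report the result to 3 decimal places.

0.888

Posterior ∝ prior × likelihood, so P(k | x) ∝ π_k f_k(x); normalise over all components.
Component likelihoods at x = 8.3 mV:
  L_Cosmic = 1.25585e-07
  L_Electronic = 8.27338e-06
  L_Thermal = 0.0449925
  L_Acoustic = 0.0016764
Prior × likelihood for each component:
  π_Cosmic·L_Cosmic = 0.36 × 1.25585e-07 = 4.52107e-08
  π_Electronic·L_Electronic = 0.29 × 8.27338e-06 = 2.39928e-06
  π_Thermal·L_Thermal = 0.08 × 0.0449925 = 0.0035994
  π_Acoustic·L_Acoustic = 0.27 × 0.0016764 = 0.000452628
Denominator: 4.52107e-08 + 2.39928e-06 + 0.0035994 + 0.000452628 = 0.00405447
So the posterior for Source Thermal is 0.0035994 / 0.00405447 ≈ 0.888.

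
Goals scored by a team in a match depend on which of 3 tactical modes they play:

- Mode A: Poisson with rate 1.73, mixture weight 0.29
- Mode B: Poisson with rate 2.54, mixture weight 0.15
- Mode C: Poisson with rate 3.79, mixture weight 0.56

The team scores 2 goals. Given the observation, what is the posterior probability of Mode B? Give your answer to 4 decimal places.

Apply Bayes' rule: the posterior for each component is proportional to its prior times its likelihood at x.
Poisson probabilities:
  p_A = 0.265297
  p_B = 0.254407
  p_C = 0.162283
Unnormalised posteriors:
  π_A·p_A = 0.29 × 0.265297 = 0.0769362
  π_B·p_B = 0.15 × 0.254407 = 0.0381611
  π_C·p_C = 0.56 × 0.162283 = 0.0908783
Sum: 0.0769362 + 0.0381611 + 0.0908783 = 0.205976
Responsibility of Mode B: 0.0381611 / 0.205976 ≈ 0.1853

0.1853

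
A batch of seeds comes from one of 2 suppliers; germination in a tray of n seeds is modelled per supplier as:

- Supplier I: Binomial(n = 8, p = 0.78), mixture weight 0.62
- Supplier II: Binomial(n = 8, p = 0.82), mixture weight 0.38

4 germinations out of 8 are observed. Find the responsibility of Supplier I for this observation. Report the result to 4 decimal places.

Posterior ∝ prior × likelihood, so P(k | x) ∝ P(Z=k) f_k(x); normalise over all components.
Evaluate each component's likelihood at the observed value:
  L_I = 0.060697
  L_II = 0.0332234
Unnormalised posteriors:
  P(Z=I)·L_I = 0.62 × 0.060697 = 0.0376321
  P(Z=II)·L_II = 0.38 × 0.0332234 = 0.0126249
Sum: 0.0376321 + 0.0126249 = 0.050257
P(Supplier I | 4 germinations out of 8) = 0.0376321 / 0.050257 ≈ 0.7488

0.7488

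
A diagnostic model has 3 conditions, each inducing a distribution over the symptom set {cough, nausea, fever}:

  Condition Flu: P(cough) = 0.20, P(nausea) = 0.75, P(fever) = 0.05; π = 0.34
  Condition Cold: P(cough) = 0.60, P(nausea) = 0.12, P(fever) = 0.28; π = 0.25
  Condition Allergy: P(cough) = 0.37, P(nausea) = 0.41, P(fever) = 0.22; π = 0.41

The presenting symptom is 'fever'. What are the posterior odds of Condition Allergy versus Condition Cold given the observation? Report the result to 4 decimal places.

1.2886

The posterior odds equal the prior odds times the likelihood ratio: (π_i/π_j)·(f_i(x)/f_j(x)).
Categorical probabilities:
  f_Flu = P(fever | comp) = 0.05
  f_Cold = P(fever | comp) = 0.28
  f_Allergy = P(fever | comp) = 0.22
Odds = (0.41/0.25) × (0.22/0.28) = 1.64 × 0.785714 ≈ 1.2886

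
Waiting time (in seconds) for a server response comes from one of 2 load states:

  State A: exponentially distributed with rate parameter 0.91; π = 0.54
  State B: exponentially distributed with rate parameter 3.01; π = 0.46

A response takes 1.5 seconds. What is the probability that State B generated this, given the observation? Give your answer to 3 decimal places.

0.108

By Bayes' theorem, P(k | x) = w_k f_k(x) / Σ_j w_j f_j(x).
Component likelihoods at x = 1.5 seconds:
  L_A = 0.91·e^(−0.91·1.5) = 0.91·e^(−1.3650) = 0.232396
  L_B = 3.01·e^(−3.01·1.5) = 3.01·e^(−4.5150) = 0.0329403
Weight by the priors:
  w_A·L_A = 0.54 × 0.232396 = 0.125494
  w_B·L_B = 0.46 × 0.0329403 = 0.0151525
Marginal: 0.125494 + 0.0151525 = 0.140647
P(State B | x) = 0.0151525 / 0.140647 ≈ 0.108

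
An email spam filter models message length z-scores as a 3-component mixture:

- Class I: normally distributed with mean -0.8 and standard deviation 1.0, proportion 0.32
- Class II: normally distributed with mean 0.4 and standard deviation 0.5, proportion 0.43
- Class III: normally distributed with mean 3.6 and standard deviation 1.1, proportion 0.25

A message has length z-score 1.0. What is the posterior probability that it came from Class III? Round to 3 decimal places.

Posterior ∝ prior × likelihood, so P(k | x) ∝ P(Z=k) f_k(x); normalise over all components.
Evaluate each component's likelihood at the observed value:
  L_I = (1/(1.0·√(2π)))·exp(−(1.0−-0.8)²/(2·1.0²)) = 0.398942·exp(-1.62000) = 0.0789502
  L_II = (1/(0.5·√(2π)))·exp(−(1.0−0.4)²/(2·0.5²)) = 0.797885·exp(-0.72000) = 0.388372
  L_III = (1/(1.1·√(2π)))·exp(−(1.0−3.6)²/(2·1.1²)) = 0.362675·exp(-2.79339) = 0.0222006
Unnormalised posteriors:
  P(Z=I)·L_I = 0.32 × 0.0789502 = 0.0252641
  P(Z=II)·L_II = 0.43 × 0.388372 = 0.167
  P(Z=III)·L_III = 0.25 × 0.0222006 = 0.00555014
Evidence: 0.0252641 + 0.167 + 0.00555014 = 0.197814
P(Class III | 1.0) ≈ 0.028

0.028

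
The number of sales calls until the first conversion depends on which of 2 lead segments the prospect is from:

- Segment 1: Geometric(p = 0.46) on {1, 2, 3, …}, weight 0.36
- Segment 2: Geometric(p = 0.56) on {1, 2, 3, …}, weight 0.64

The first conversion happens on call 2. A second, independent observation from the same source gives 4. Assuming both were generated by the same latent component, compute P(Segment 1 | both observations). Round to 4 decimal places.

0.4627

Posterior ∝ prior × likelihood, so P(k | x) ∝ w_k f_k(x); normalise over all components.
Since both observations come from the same component, the likelihood for component k is f_k(x₁)·f_k(x₂).
  p_1 = [0.2484] × [0.0724334] = 0.0179925
  p_2 = [0.2464] × [0.047703] = 0.011754
Multiply by the mixture weights:
  w_1·p_1 = 0.36 × 0.0179925 = 0.00647729
  w_2·p_2 = 0.64 × 0.011754 = 0.00752258
Denominator: 0.00647729 + 0.00752258 = 0.0139999
P(Segment 1 | x₁,x₂) ≈ 0.4627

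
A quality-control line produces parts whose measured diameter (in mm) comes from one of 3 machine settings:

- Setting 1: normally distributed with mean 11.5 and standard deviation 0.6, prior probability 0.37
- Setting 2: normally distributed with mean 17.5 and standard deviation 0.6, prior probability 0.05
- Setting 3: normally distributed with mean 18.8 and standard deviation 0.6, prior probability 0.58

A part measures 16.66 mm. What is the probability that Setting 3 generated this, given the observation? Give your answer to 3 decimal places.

0.051

Apply Bayes' rule: the posterior for each component is proportional to its prior times its likelihood at x.
Component likelihoods at x = 16.66 mm:
  L_1 = 5.78827e-17
  L_2 = 0.249546
  L_3 = 0.00114922
Unnormalised posteriors:
  π_1·L_1 = 0.37 × 5.78827e-17 = 2.14166e-17
  π_2·L_2 = 0.05 × 0.249546 = 0.0124773
  π_3·L_3 = 0.58 × 0.00114922 = 0.00066655
Denominator: 2.14166e-17 + 0.0124773 + 0.00066655 = 0.0131438
Responsibility of Setting 3: 0.00066655 / 0.0131438 ≈ 0.051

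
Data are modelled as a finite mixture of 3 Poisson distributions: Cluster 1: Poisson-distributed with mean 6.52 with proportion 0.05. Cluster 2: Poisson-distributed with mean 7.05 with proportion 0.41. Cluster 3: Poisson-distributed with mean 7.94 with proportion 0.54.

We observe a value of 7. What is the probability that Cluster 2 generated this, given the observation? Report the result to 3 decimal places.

0.423

Posterior ∝ prior × likelihood, so P(k | x) ∝ π_k f_k(x); normalise over all components.
Evaluate each component's likelihood at the observed value:
  f_1 = e^(−6.52)·6.52^7/7! = 0.146454
  f_2 = e^(−7.05)·7.05^7/7! = 0.148976
  f_3 = e^(−7.94)·7.94^7/7! = 0.14061
Weight by the priors:
  π_1·f_1 = 0.05 × 0.146454 = 0.00732272
  π_2·f_2 = 0.41 × 0.148976 = 0.0610803
  π_3·f_3 = 0.54 × 0.14061 = 0.0759292
Denominator: 0.00732272 + 0.0610803 + 0.0759292 = 0.144332
P(Cluster 2 | 7) = 0.0610803 / 0.144332 ≈ 0.423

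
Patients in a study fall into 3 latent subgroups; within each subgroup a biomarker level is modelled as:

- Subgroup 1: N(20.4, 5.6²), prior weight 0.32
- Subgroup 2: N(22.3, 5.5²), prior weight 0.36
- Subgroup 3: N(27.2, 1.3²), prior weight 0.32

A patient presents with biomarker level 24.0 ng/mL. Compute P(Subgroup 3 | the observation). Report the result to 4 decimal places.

The responsibility of component k is π_k f_k(x) divided by Σ_j π_j f_j(x).
Component likelihoods at x = 24.0 ng/mL:
  f_1 = 0.0579406
  f_2 = 0.0691515
  f_3 = 0.0148332
Unnormalised posteriors:
  π_1·f_1 = 0.32 × 0.0579406 = 0.018541
  π_2·f_2 = 0.36 × 0.0691515 = 0.0248945
  π_3·f_3 = 0.32 × 0.0148332 = 0.00474662
Sum: 0.018541 + 0.0248945 + 0.00474662 = 0.0481821
Responsibility of Subgroup 3: 0.00474662 / 0.0481821 ≈ 0.0985

0.0985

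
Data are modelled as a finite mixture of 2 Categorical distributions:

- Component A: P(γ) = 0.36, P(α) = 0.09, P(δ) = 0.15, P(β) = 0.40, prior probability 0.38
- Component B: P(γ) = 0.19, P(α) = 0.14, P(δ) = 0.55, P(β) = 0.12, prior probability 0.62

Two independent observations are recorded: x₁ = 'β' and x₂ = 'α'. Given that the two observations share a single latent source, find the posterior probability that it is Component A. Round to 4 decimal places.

Apply Bayes' rule: the posterior for each component is proportional to its prior times its likelihood at x.
Since both observations come from the same component, the likelihood for component k is f_k(x₁)·f_k(x₂).
  p_A = [0.4] × [0.09] = 0.036
  p_B = [0.12] × [0.14] = 0.0168
Multiply by the mixture weights:
  π_A·p_A = 0.38 × 0.036 = 0.01368
  π_B·p_B = 0.62 × 0.0168 = 0.010416
Denominator: 0.01368 + 0.010416 = 0.024096
Responsibility of Component A: 0.01368 / 0.024096 ≈ 0.5677

0.5677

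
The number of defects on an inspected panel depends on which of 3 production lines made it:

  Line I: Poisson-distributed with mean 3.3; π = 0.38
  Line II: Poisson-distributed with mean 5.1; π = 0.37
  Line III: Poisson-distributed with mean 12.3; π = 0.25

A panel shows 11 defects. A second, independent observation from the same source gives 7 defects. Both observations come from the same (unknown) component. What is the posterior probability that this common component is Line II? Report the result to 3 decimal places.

0.257

Posterior ∝ prior × likelihood, so P(k | x) ∝ π_k f_k(x); normalise over all components.
Since both observations come from the same component, the likelihood for component k is f_k(x₁)·f_k(x₂).
  L_I = [e^(−3.3)·3.3^11/11! = 0.00046701] × [0.0311886] = 1.45654e-05
  L_II = [e^(−5.1)·5.1^11/11! = 0.00927287] × [0.108557] = 0.00100664
  L_III = [e^(−12.3)·12.3^11/11! = 0.111168] × [0.0384665] = 0.00427623
Multiply by the mixture weights:
  π_I·L_I = 0.38 × 1.45654e-05 = 5.53484e-06
  π_II·L_II = 0.37 × 0.00100664 = 0.000372456
  π_III·L_III = 0.25 × 0.00427623 = 0.00106906
Evidence: 5.53484e-06 + 0.000372456 + 0.00106906 = 0.00144705
So the posterior for Line II is 0.000372456 / 0.00144705 ≈ 0.257.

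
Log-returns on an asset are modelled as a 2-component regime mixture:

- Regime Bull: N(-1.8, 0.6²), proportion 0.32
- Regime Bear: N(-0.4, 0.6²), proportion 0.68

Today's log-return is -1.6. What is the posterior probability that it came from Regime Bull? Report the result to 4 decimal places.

0.7669

By Bayes' theorem, P(k | x) = π_k f_k(x) / Σ_j π_j f_j(x).
Normal densities:
  p_Bull = 0.628972
  p_Bear = 0.0899849
Weight by the priors:
  π_Bull·p_Bull = 0.32 × 0.628972 = 0.201271
  π_Bear·p_Bear = 0.68 × 0.0899849 = 0.0611898
Evidence: 0.201271 + 0.0611898 = 0.262461
P(Regime Bull | -1.6) = 0.201271 / 0.262461 ≈ 0.7669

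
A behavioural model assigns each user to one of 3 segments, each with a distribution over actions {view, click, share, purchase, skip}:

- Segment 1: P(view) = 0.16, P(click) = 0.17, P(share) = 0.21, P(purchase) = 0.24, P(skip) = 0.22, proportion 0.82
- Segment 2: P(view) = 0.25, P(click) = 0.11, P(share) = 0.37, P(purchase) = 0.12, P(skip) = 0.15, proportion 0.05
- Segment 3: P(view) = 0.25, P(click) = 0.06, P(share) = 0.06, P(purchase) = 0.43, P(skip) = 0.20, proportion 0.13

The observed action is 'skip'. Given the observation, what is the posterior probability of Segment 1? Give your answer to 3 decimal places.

0.843

Posterior ∝ prior × likelihood, so P(k | x) ∝ π_k f_k(x); normalise over all components.
Evaluate each component's likelihood at the observed value:
  L_1 = 0.22
  L_2 = 0.15
  L_3 = 0.2
Prior × likelihood for each component:
  π_1·L_1 = 0.82 × 0.22 = 0.1804
  π_2·L_2 = 0.05 × 0.15 = 0.0075
  π_3·L_3 = 0.13 × 0.2 = 0.026
Normaliser: 0.1804 + 0.0075 + 0.026 = 0.2139
Responsibility of Segment 1: 0.1804 / 0.2139 ≈ 0.843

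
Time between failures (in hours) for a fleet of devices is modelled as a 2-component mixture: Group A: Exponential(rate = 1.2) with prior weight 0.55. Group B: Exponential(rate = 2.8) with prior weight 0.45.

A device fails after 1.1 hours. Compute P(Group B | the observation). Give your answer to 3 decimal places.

The responsibility of component k is w_k f_k(x) divided by Σ_j w_j f_j(x).
Evaluate each component's likelihood at the observed value:
  f_A = 0.320562
  f_B = 0.128686
Unnormalised posteriors:
  w_A·f_A = 0.55 × 0.320562 = 0.176309
  w_B·f_B = 0.45 × 0.128686 = 0.0579087
Marginal: 0.176309 + 0.0579087 = 0.234218
Responsibility of Group B: 0.0579087 / 0.234218 ≈ 0.247

0.247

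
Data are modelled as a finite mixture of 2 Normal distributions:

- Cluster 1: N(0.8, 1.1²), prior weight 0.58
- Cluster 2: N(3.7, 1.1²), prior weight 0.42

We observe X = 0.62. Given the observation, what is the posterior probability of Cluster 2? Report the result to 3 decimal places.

0.014

P(component k | x) = w_k·f_k(x) / marginal(x), where marginal(x) = Σ_j w_j·f_j(x).
Normal densities:
  f_1 = (1/(1.1·√(2π)))·exp(−(0.62−0.8)²/(2·1.1²)) = 0.362675·exp(-0.01339) = 0.357852
  f_2 = (1/(1.1·√(2π)))·exp(−(0.62−3.7)²/(2·1.1²)) = 0.362675·exp(-3.92000) = 0.00719587
Prior × likelihood for each component:
  w_1·f_1 = 0.58 × 0.357852 = 0.207554
  w_2·f_2 = 0.42 × 0.00719587 = 0.00302226
Normaliser: 0.207554 + 0.00302226 = 0.210576
P(Cluster 2 | 0.62) ≈ 0.014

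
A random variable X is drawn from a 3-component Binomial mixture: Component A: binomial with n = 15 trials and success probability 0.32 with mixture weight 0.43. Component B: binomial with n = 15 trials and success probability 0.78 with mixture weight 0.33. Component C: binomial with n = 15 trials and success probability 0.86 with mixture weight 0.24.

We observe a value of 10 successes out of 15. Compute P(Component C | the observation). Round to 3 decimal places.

0.161

P(component k | x) = π_k·f_k(x) / marginal(x), where marginal(x) = Σ_j π_j·f_j(x).
Evaluate each component's likelihood at the observed value:
  L_A = C(15,10)·0.32^10·0.68^5 = 3003·1.1259e-05·0.145393 = 0.00491586
  L_B = C(15,10)·0.78^10·0.22^5 = 3003·0.0833578·0.000515363 = 0.129007
  L_C = C(15,10)·0.86^10·0.14^5 = 3003·0.221302·5.37824e-05 = 0.0357421
Unnormalised posteriors:
  π_A·L_A = 0.43 × 0.00491586 = 0.00211382
  π_B·L_B = 0.33 × 0.129007 = 0.0425725
  π_C·L_C = 0.24 × 0.0357421 = 0.0085781
Normaliser: 0.00211382 + 0.0425725 + 0.0085781 = 0.0532644
So the posterior for Component C is 0.0085781 / 0.0532644 ≈ 0.161.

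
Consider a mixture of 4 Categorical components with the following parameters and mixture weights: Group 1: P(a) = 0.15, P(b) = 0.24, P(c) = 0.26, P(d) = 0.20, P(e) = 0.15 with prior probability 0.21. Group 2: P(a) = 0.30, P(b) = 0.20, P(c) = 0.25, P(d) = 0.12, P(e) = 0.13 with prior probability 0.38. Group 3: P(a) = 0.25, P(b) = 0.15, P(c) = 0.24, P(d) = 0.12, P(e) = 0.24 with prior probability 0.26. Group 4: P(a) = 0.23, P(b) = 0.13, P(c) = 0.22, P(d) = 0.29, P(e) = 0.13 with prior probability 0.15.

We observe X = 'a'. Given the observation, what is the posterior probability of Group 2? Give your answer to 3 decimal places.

Apply Bayes' rule: the posterior for each component is proportional to its prior times its likelihood at x.
Evaluate each component's likelihood at the observed value:
  f_1 = 0.15
  f_2 = 0.3
  f_3 = 0.25
  f_4 = 0.23
Multiply by the mixture weights:
  π_1·f_1 = 0.21 × 0.15 = 0.0315
  π_2·f_2 = 0.38 × 0.3 = 0.114
  π_3·f_3 = 0.26 × 0.25 = 0.065
  π_4·f_4 = 0.15 × 0.23 = 0.0345
Sum: 0.0315 + 0.114 + 0.065 + 0.0345 = 0.245
P(Group 2 | data) = 0.114 / 0.245 ≈ 0.465

0.465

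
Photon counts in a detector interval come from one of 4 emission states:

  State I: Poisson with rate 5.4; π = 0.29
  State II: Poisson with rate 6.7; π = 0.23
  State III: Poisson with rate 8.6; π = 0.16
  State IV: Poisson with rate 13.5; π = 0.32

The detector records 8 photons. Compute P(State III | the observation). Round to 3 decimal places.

0.255

Apply Bayes' rule: the posterior for each component is proportional to its prior times its likelihood at x.
Component likelihoods at x = 8 photons:
  p_I = e^(−5.4)·5.4^8/8! = 0.0809915
  p_II = e^(−6.7)·6.7^8/8! = 0.123967
  p_III = e^(−8.6)·8.6^8/8! = 0.136626
  p_IV = e^(−13.5)·13.5^8/8! = 0.0375123
Unnormalised posteriors:
  π_I·p_I = 0.29 × 0.0809915 = 0.0234875
  π_II·p_II = 0.23 × 0.123967 = 0.0285123
  π_III·p_III = 0.16 × 0.136626 = 0.0218602
  π_IV·p_IV = 0.32 × 0.0375123 = 0.0120039
Denominator: 0.0234875 + 0.0285123 + 0.0218602 + 0.0120039 = 0.085864
P(State III | the observation) = 0.0218602 / 0.085864 ≈ 0.255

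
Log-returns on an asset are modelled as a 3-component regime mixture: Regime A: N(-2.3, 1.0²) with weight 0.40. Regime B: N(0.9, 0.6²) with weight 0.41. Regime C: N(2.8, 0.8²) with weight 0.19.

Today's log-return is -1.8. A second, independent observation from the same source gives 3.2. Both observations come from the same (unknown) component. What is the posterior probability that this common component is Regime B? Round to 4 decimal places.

P(component k | x) = P(Z=k)·f_k(x) / marginal(x), where marginal(x) = Σ_j P(Z=j)·f_j(x).
Since both observations come from the same component, the likelihood for component k is f_k(x₁)·f_k(x₂).
  p_A = [(1/(1.0·√(2π)))·exp(−(-1.8−-2.3)²/(2·1.0²)) = 0.398942·exp(-0.12500) = 0.352065] × [1.07698e-07] = 3.79166e-08
  p_B = [(1/(0.6·√(2π)))·exp(−(-1.8−0.9)²/(2·0.6²)) = 0.664904·exp(-10.12500) = 2.66396e-05] × [0.000428451] = 1.14137e-08
  p_C = [(1/(0.8·√(2π)))·exp(−(-1.8−2.8)²/(2·0.8²)) = 0.498678·exp(-16.53125) = 3.29905e-08] × [0.440082] = 1.45185e-08
Unnormalised posteriors:
  P(Z=A)·p_A = 0.40 × 3.79166e-08 = 1.51666e-08
  P(Z=B)·p_B = 0.41 × 1.14137e-08 = 4.67963e-09
  P(Z=C)·p_C = 0.19 × 1.45185e-08 = 2.75852e-09
Sum: 1.51666e-08 + 4.67963e-09 + 2.75852e-09 = 2.26048e-08
So the posterior for Regime B is 4.67963e-09 / 2.26048e-08 ≈ 0.2070.

0.2070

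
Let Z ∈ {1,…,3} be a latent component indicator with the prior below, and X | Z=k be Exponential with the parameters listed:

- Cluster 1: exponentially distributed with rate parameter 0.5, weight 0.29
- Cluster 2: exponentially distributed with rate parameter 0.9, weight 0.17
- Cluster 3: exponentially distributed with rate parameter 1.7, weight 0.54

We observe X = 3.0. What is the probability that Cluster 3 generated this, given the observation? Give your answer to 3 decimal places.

Apply Bayes' rule: the posterior for each component is proportional to its prior times its likelihood at x.
Component likelihoods at x = 3.0:
  f_1 = 0.111565
  f_2 = 0.060485
  f_3 = 0.0103645
Unnormalised posteriors:
  P(Z=1)·f_1 = 0.29 × 0.111565 = 0.0323539
  P(Z=2)·f_2 = 0.17 × 0.060485 = 0.0102824
  P(Z=3)·f_3 = 0.54 × 0.0103645 = 0.00559681
Evidence: 0.0323539 + 0.0102824 + 0.00559681 = 0.0482331
P(Cluster 3 | data) ≈ 0.116

0.116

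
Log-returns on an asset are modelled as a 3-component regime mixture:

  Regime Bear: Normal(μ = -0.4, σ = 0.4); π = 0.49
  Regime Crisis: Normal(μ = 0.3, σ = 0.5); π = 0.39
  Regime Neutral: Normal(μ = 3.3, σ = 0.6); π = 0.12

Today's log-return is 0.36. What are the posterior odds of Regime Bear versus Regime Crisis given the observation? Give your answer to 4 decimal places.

Posterior odds = (π_i f_i(x)) / (π_j f_j(x)); the normalising sum cancels.
Normal densities:
  f_Bear = (1/(0.4·√(2π)))·exp(−(0.36−-0.4)²/(2·0.4²)) = 0.997356·exp(-1.80500) = 0.16404
  f_Crisis = (1/(0.5·√(2π)))·exp(−(0.36−0.3)²/(2·0.5²)) = 0.797885·exp(-0.00720) = 0.79216
  f_Neutral = (1/(0.6·√(2π)))·exp(−(0.36−3.3)²/(2·0.6²)) = 0.664904·exp(-12.00500) = 4.06493e-06
0.0803794 / 0.308943 ≈ 0.2602

0.2602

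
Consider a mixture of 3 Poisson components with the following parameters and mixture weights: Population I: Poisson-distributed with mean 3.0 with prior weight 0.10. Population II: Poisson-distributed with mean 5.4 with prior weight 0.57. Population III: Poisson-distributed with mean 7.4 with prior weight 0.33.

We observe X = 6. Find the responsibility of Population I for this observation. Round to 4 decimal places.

Apply Bayes' rule: the posterior for each component is proportional to its prior times its likelihood at x.
Evaluate each component's likelihood at the observed value:
  L_I = 0.0504094
  L_II = 0.155539
  L_III = 0.139405
Unnormalised posteriors:
  π_I·L_I = 0.10 × 0.0504094 = 0.00504094
  π_II·L_II = 0.57 × 0.155539 = 0.0886573
  π_III·L_III = 0.33 × 0.139405 = 0.0460037
Evidence: 0.00504094 + 0.0886573 + 0.0460037 = 0.139702
So the posterior for Population I is 0.00504094 / 0.139702 ≈ 0.0361.

0.0361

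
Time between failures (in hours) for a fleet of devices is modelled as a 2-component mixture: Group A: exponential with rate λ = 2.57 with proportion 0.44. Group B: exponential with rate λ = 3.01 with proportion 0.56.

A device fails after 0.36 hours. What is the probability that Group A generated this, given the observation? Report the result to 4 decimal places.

0.4401

By Bayes' theorem, P(k | x) = π_k f_k(x) / Σ_j π_j f_j(x).
Component likelihoods at x = 0.36 hours:
  L_A = 2.57·e^(−2.57·0.36) = 2.57·e^(−0.9252) = 1.01888
  L_B = 3.01·e^(−3.01·0.36) = 3.01·e^(−1.0836) = 1.01851
Weight by the priors:
  π_A·L_A = 0.44 × 1.01888 = 0.448308
  π_B·L_B = 0.56 × 1.01851 = 0.570365
Normaliser: 0.448308 + 0.570365 = 1.01867
P(Group A | the observation) ≈ 0.4401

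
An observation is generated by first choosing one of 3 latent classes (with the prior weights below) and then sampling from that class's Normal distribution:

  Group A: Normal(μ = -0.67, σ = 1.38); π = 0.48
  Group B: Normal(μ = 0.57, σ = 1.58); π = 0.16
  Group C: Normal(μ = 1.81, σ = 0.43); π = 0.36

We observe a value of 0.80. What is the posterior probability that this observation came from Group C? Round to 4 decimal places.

0.1514

Posterior ∝ prior × likelihood, so P(k | x) ∝ w_k f_k(x); normalise over all components.
Normal densities:
  p_A = 0.163922
  p_B = 0.249834
  p_C = 0.0588075
Unnormalised posteriors:
  w_A·p_A = 0.48 × 0.163922 = 0.0786824
  w_B·p_B = 0.16 × 0.249834 = 0.0399734
  w_C·p_C = 0.36 × 0.0588075 = 0.0211707
Sum: 0.0786824 + 0.0399734 + 0.0211707 = 0.139827
P(Group C | the observation) ≈ 0.1514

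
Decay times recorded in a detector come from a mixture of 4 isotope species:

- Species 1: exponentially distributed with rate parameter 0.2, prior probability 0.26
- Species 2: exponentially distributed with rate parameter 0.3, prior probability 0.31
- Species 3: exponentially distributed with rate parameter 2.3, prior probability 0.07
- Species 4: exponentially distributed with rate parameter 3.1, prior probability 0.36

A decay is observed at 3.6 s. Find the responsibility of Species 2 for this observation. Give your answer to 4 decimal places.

By Bayes' theorem, P(k | x) = w_k f_k(x) / Σ_j w_j f_j(x).
Evaluate each component's likelihood at the observed value:
  f_1 = 0.0973505
  f_2 = 0.101879
  f_3 = 0.000583136
  f_4 = 4.412e-05
Unnormalised posteriors:
  w_1·f_1 = 0.26 × 0.0973505 = 0.0253111
  w_2·f_2 = 0.31 × 0.101879 = 0.0315824
  w_3·f_3 = 0.07 × 0.000583136 = 4.08195e-05
  w_4·f_4 = 0.36 × 4.412e-05 = 1.58832e-05
Sum: 0.0253111 + 0.0315824 + 4.08195e-05 + 1.58832e-05 = 0.0569502
Responsibility of Species 2: 0.0315824 / 0.0569502 ≈ 0.5546

0.5546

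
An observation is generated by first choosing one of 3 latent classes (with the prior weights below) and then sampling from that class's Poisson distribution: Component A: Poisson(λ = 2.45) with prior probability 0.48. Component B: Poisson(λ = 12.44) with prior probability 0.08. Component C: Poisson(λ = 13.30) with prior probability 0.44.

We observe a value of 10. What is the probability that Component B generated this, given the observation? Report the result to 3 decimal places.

0.180

By Bayes' theorem, P(k | x) = π_k f_k(x) / Σ_j π_j f_j(x).
Evaluate each component's likelihood at the observed value:
  f_A = 0.0001853
  f_B = 0.0967871
  f_C = 0.0799166
Unnormalised posteriors:
  π_A·f_A = 0.48 × 0.0001853 = 8.89442e-05
  π_B·f_B = 0.08 × 0.0967871 = 0.00774297
  π_C·f_C = 0.44 × 0.0799166 = 0.0351633
Normaliser: 8.89442e-05 + 0.00774297 + 0.0351633 = 0.0429952
So the posterior for Component B is 0.00774297 / 0.0429952 ≈ 0.180.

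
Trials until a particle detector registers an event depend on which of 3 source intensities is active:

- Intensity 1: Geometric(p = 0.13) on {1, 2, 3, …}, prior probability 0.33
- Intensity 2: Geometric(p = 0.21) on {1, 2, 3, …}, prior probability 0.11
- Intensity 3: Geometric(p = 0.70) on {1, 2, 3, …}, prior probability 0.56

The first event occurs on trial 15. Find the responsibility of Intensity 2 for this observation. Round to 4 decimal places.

The responsibility of component k is π_k f_k(x) divided by Σ_j π_j f_j(x).
Geometric probabilities:
  L_1 = 0.13·(1−0.13)^14 = 0.13·0.142321 = 0.0185018
  L_2 = 0.21·(1−0.21)^14 = 0.21·0.036879 = 0.00774459
  L_3 = 0.70·(1−0.70)^14 = 0.70·4.78297e-08 = 3.34808e-08
Unnormalised posteriors:
  π_1·L_1 = 0.33 × 0.0185018 = 0.00610558
  π_2·L_2 = 0.11 × 0.00774459 = 0.000851905
  π_3·L_3 = 0.56 × 3.34808e-08 = 1.87492e-08
Evidence: 0.00610558 + 0.000851905 + 1.87492e-08 = 0.0069575
So the posterior for Intensity 2 is 0.000851905 / 0.0069575 ≈ 0.1224.

0.1224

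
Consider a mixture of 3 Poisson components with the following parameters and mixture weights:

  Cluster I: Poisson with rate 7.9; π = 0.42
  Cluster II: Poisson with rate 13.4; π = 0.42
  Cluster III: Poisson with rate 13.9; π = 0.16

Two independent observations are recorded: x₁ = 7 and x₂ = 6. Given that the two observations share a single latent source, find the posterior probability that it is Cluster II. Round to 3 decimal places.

Posterior ∝ prior × likelihood, so P(k | x) ∝ w_k f_k(x); normalise over all components.
Since both observations come from the same component, the likelihood for component k is f_k(x₁)·f_k(x₂).
  p_I = [e^(−7.9)·7.9^7/7! = 0.141264] × [0.125171] = 0.0176822
  p_II = [e^(−13.4)·13.4^7/7! = 0.0233215] × [0.0121829] = 0.000284124
  p_III = [e^(−13.9)·13.9^7/7! = 0.0182802] × [0.00920583] = 0.000168284
Weight by the priors:
  w_I·p_I = 0.42 × 0.0176822 = 0.00742652
  w_II·p_II = 0.42 × 0.000284124 = 0.000119332
  w_III·p_III = 0.16 × 0.000168284 = 2.69254e-05
Denominator: 0.00742652 + 0.000119332 + 2.69254e-05 = 0.00757278
P(Cluster II | x₁,x₂) = 0.000119332 / 0.00757278 ≈ 0.016

0.016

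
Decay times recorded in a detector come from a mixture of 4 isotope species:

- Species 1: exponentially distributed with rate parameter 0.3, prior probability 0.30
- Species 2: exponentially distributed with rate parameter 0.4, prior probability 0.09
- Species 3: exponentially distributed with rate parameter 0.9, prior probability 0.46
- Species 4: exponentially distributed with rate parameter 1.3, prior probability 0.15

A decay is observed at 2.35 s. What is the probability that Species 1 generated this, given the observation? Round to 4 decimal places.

0.3779

By Bayes' theorem, P(k | x) = w_k f_k(x) / Σ_j w_j f_j(x).
Component likelihoods at x = 2.35 s:
  L_1 = 0.3·e^(−0.3·2.35) = 0.3·e^(−0.7050) = 0.148233
  L_2 = 0.4·e^(−0.4·2.35) = 0.4·e^(−0.9400) = 0.156251
  L_3 = 0.9·e^(−0.9·2.35) = 0.9·e^(−2.1150) = 0.10857
  L_4 = 1.3·e^(−1.3·2.35) = 1.3·e^(−3.0550) = 0.0612595
Weight by the priors:
  w_1·L_1 = 0.30 × 0.148233 = 0.0444698
  w_2·L_2 = 0.09 × 0.156251 = 0.0140626
  w_3·L_3 = 0.46 × 0.10857 = 0.0499422
  w_4·L_4 = 0.15 × 0.0612595 = 0.00918893
Marginal: 0.0444698 + 0.0140626 + 0.0499422 + 0.00918893 = 0.117663
P(Species 1 | the observation) = 0.0444698 / 0.117663 ≈ 0.3779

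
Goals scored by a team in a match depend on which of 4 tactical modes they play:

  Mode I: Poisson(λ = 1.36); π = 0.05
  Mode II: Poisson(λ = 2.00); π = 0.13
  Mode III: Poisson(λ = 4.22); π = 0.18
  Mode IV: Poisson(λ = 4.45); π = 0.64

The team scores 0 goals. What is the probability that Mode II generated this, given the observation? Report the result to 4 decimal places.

0.4339

The responsibility of component k is π_k f_k(x) divided by Σ_j π_j f_j(x).
Poisson probabilities:
  p_I = 0.256661
  p_II = 0.135335
  p_III = 0.0146986
  p_IV = 0.0116786
Weight by the priors:
  π_I·p_I = 0.05 × 0.256661 = 0.012833
  π_II·p_II = 0.13 × 0.135335 = 0.0175936
  π_III·p_III = 0.18 × 0.0146986 = 0.00264576
  π_IV·p_IV = 0.64 × 0.0116786 = 0.00747428
Marginal: 0.012833 + 0.0175936 + 0.00264576 + 0.00747428 = 0.0405467
So the posterior for Mode II is 0.0175936 / 0.0405467 ≈ 0.4339.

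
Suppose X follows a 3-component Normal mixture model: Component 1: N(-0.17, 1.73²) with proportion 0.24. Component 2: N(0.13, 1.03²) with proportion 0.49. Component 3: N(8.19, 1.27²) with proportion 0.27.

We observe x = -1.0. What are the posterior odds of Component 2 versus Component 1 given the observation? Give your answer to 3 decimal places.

Posterior odds = (P(Z=i) f_i(x)) / (P(Z=j) f_j(x)); the normalising sum cancels.
Normal densities:
  p_1 = (1/(1.73·√(2π)))·exp(−(-1.0−-0.17)²/(2·1.73²)) = 0.230602·exp(-0.11509) = 0.205533
  p_2 = (1/(1.03·√(2π)))·exp(−(-1.0−0.13)²/(2·1.03²)) = 0.387323·exp(-0.60180) = 0.212185
  p_3 = (1/(1.27·√(2π)))·exp(−(-1.0−8.19)²/(2·1.27²)) = 0.314128·exp(-26.18144) = 1.3386e-12
Odds = (0.49/0.24) × (0.212185/0.205533) = 2.04167 × 1.03236 ≈ 2.108

2.108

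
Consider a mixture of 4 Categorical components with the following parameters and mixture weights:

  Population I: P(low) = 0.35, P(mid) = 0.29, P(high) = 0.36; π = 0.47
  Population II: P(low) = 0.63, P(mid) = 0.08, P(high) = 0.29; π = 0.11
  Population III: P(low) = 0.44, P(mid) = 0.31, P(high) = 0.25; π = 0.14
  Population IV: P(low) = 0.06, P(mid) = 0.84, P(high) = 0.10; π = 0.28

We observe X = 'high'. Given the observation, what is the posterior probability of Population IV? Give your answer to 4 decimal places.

P(component k | x) = w_k·f_k(x) / marginal(x), where marginal(x) = Σ_j w_j·f_j(x).
Categorical probabilities:
  f_I = 0.36
  f_II = 0.29
  f_III = 0.25
  f_IV = 0.1
Weight by the priors:
  w_I·f_I = 0.47 × 0.36 = 0.1692
  w_II·f_II = 0.11 × 0.29 = 0.0319
  w_III·f_III = 0.14 × 0.25 = 0.035
  w_IV·f_IV = 0.28 × 0.1 = 0.028
Evidence: 0.1692 + 0.0319 + 0.035 + 0.028 = 0.2641
P(Population IV | 'high') = 0.028 / 0.2641 ≈ 0.1060

0.1060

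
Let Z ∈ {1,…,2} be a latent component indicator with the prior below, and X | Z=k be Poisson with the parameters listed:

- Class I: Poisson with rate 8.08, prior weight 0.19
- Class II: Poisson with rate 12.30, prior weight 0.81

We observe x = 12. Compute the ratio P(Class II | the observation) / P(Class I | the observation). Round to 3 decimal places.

The posterior odds equal the prior odds times the likelihood ratio: (w_i/w_j)·(f_i(x)/f_j(x)).
Evaluate each component's likelihood at the observed value:
  L_I = e^(−8.08)·8.08^12/12! = 0.050061
  L_II = e^(−12.30)·12.30^12/12! = 0.113947
Posterior odds = (w_II·L_II) / (w_I·L_I) = (0.81·0.113947) / (0.19·0.050061) = 0.0922969 / 0.0095116 ≈ 9.704

9.704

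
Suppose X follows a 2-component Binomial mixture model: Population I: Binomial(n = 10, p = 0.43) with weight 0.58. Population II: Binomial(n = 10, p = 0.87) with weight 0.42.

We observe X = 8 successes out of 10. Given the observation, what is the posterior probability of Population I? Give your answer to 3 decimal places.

0.086

By Bayes' theorem, P(k | x) = w_k f_k(x) / Σ_j w_j f_j(x).
Binomial probabilities:
  f_I = 0.0170887
  f_II = 0.249605
Multiply by the mixture weights:
  w_I·f_I = 0.58 × 0.0170887 = 0.00991147
  w_II·f_II = 0.42 × 0.249605 = 0.104834
Normaliser: 0.00991147 + 0.104834 = 0.114746
Responsibility of Population I: 0.00991147 / 0.114746 ≈ 0.086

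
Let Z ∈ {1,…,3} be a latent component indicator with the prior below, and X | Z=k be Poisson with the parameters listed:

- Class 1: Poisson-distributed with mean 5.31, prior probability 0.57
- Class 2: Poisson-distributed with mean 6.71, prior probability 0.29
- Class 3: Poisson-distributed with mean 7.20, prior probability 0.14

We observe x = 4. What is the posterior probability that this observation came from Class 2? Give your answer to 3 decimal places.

Posterior ∝ prior × likelihood, so P(k | x) ∝ π_k f_k(x); normalise over all components.
Evaluate each component's likelihood at the observed value:
  L_1 = e^(−5.31)·5.31^4/4! = 0.163705
  L_2 = e^(−6.71)·6.71^4/4! = 0.102935
  L_3 = e^(−7.20)·7.20^4/4! = 0.0835985
Prior × likelihood for each component:
  π_1·L_1 = 0.57 × 0.163705 = 0.0933121
  π_2·L_2 = 0.29 × 0.102935 = 0.0298511
  π_3·L_3 = 0.14 × 0.0835985 = 0.0117038
Normaliser: 0.0933121 + 0.0298511 + 0.0117038 = 0.134867
So the posterior for Class 2 is 0.0298511 / 0.134867 ≈ 0.221.

0.221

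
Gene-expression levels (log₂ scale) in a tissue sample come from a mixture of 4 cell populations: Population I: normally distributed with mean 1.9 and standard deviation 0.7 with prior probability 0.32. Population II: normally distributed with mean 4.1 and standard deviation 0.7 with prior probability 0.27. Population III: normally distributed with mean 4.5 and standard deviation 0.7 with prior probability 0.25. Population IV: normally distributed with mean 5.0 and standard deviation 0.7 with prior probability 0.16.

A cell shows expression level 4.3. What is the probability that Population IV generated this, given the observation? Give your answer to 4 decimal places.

By Bayes' theorem, P(k | x) = w_k f_k(x) / Σ_j w_j f_j(x).
Component likelihoods at x = 4.3:
  p_I = (1/(0.7·√(2π)))·exp(−(4.3−1.9)²/(2·0.7²)) = 0.569918·exp(-5.87755) = 0.0015967
  p_II = (1/(0.7·√(2π)))·exp(−(4.3−4.1)²/(2·0.7²)) = 0.569918·exp(-0.04082) = 0.547124
  p_III = (1/(0.7·√(2π)))·exp(−(4.3−4.5)²/(2·0.7²)) = 0.569918·exp(-0.04082) = 0.547124
  p_IV = (1/(0.7·√(2π)))·exp(−(4.3−5.0)²/(2·0.7²)) = 0.569918·exp(-0.50000) = 0.345672
Multiply by the mixture weights:
  w_I·p_I = 0.32 × 0.0015967 = 0.000510945
  w_II·p_II = 0.27 × 0.547124 = 0.147723
  w_III·p_III = 0.25 × 0.547124 = 0.136781
  w_IV·p_IV = 0.16 × 0.345672 = 0.0553076
Normaliser: 0.000510945 + 0.147723 + 0.136781 + 0.0553076 = 0.340323
P(Population IV | data) ≈ 0.1625

0.1625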